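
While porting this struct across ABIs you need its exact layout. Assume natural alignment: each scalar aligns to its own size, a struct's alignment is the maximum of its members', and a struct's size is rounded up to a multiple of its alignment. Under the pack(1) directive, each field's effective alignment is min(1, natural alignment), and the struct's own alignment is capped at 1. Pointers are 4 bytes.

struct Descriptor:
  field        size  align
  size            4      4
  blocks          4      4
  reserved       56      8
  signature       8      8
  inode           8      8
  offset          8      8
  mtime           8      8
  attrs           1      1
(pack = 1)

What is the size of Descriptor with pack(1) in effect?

97

@0: size [4B, align 1] → 4
@4: blocks [4B, align 1] → 8
@8: reserved [56B, align 1] → 64
@64: signature [8B, align 1] → 72
@72: inode [8B, align 1] → 80
@80: offset [8B, align 1] → 88
@88: mtime [8B, align 1] → 96
@96: attrs [1B, align 1] → 97
size 97, align 1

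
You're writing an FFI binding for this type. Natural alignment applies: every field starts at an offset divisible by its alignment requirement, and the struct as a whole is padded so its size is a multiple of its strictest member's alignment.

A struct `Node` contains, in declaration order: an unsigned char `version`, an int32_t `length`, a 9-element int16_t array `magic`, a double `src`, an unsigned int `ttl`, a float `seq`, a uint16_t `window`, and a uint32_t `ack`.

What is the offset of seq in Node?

version at 0 (size 1, align 1) → ends 1
pad 3 to align 4 for length
length at 4 (size 4, align 4) → ends 8
magic at 8 (size 18, align 2) → ends 26
pad 6 to align 8 for src
src at 32 (size 8, align 8) → ends 40
ttl at 40 (size 4, align 4) → ends 44
seq at 44 (size 4, align 4) → ends 48

44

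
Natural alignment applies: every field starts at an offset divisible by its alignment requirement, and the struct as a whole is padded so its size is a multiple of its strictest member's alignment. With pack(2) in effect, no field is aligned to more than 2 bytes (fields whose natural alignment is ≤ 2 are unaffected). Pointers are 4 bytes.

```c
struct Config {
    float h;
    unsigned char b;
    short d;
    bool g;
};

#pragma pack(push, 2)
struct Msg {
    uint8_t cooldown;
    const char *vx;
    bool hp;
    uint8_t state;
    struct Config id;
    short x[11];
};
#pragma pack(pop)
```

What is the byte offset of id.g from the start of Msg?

16

Config: 0..4  h  (4B, 4-aligned); 4..5  b  (1B, 1-aligned); 5..6  -- padding (1B); 6..8  d  (2B, 2-aligned); 8..9  g  (1B, 1-aligned); 9..12  -- tail padding (3B); sizeof = 12, alignof = 4
0..1  cooldown  (1B, 1-aligned)
1..2  -- padding (1B)
2..6  vx  (4B, 2-aligned)
6..7  hp  (1B, 1-aligned)
7..8  state  (1B, 1-aligned)
8..20  id  (12B, 2-aligned)
within Config: g at 8
8 + 8 = 16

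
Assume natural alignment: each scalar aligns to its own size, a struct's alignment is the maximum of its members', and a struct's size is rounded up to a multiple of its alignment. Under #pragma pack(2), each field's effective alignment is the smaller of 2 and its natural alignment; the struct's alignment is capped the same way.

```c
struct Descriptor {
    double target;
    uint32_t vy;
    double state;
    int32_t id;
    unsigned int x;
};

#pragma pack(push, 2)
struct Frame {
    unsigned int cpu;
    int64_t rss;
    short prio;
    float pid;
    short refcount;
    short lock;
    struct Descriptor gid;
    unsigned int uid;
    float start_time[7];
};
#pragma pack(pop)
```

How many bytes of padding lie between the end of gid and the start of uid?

0

Descriptor: 0..8  target  (8B, 8-aligned); 8..12  vy  (4B, 4-aligned); 12..16  -- padding (4B); 16..24  state  (8B, 8-aligned); 24..28  id  (4B, 4-aligned); 28..32  x  (4B, 4-aligned); sizeof = 32, alignof = 8
0..4  cpu  (4B, 2-aligned)
4..12  rss  (8B, 2-aligned)
12..14  prio  (2B, 2-aligned)
14..18  pid  (4B, 2-aligned)
18..20  refcount  (2B, 2-aligned)
20..22  lock  (2B, 2-aligned)
22..54  gid  (32B, 2-aligned)
54..58  uid  (4B, 2-aligned)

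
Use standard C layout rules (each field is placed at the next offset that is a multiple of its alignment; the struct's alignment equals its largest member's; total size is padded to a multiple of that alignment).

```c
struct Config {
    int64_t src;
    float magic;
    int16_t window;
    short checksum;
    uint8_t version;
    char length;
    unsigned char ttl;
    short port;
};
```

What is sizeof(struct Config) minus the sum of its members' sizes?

3

@0: src [8B, align 8] → 8
@8: magic [4B, align 4] → 12
@12: window [2B, align 2] → 14
@14: checksum [2B, align 2] → 16
@16: version [1B, align 1] → 17
@17: length [1B, align 1] → 18
@18: ttl [1B, align 1] → 19
+1 pad (align 2)
@20: port [2B, align 2] → 22
+2 tail pad (align 8)
size 24, align 8
data bytes 21, size 24 → padding 3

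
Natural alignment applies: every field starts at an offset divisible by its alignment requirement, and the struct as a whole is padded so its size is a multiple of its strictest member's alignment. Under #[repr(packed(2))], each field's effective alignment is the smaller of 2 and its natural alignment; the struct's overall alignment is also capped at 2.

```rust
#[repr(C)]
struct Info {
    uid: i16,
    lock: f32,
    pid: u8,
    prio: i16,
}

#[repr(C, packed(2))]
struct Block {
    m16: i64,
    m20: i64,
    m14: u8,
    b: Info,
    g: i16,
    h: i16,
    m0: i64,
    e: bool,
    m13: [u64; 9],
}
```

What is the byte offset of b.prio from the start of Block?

28

Info: @0: uid [2B, align 2] → 2; +2 pad (align 4); @4: lock [4B, align 4] → 8; @8: pid [1B, align 1] → 9; +1 pad (align 2); @10: prio [2B, align 2] → 12; size 12, align 4
@0: m16 [8B, align 2] → 8
@8: m20 [8B, align 2] → 16
@16: m14 [1B, align 1] → 17
+1 pad (align 2)
@18: b [12B, align 2] → 30
within Info: prio at 10
18 + 10 = 28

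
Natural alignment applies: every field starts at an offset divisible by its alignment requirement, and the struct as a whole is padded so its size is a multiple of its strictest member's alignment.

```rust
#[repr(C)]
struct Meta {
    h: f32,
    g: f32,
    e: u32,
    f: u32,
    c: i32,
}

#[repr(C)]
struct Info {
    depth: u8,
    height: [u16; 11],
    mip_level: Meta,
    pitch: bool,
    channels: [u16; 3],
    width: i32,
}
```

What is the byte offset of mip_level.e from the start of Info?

Meta: 0..4  h  (4B, 4-aligned); 4..8  g  (4B, 4-aligned); 8..12  e  (4B, 4-aligned); 12..16  f  (4B, 4-aligned); 16..20  c  (4B, 4-aligned); sizeof = 20, alignof = 4
0..1  depth  (1B, 1-aligned)
1..2  -- padding (1B)
2..24  height  (22B, 2-aligned)
24..44  mip_level  (20B, 4-aligned)
within Meta: e at 8
24 + 8 = 32

32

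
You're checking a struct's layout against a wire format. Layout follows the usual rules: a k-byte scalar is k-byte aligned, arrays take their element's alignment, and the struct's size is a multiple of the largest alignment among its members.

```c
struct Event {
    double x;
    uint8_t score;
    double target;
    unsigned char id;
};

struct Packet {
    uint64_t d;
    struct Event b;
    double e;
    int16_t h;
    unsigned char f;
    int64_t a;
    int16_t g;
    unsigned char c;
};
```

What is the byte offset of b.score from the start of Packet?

Event: x at 0 (size 8, align 8) → ends 8; score at 8 (size 1, align 1) → ends 9; pad 7 to align 8 for target; target at 16 (size 8, align 8) → ends 24; id at 24 (size 1, align 1) → ends 25; tail pad 7 to reach multiple of 8; total 32 bytes, alignment 8
d at 0 (size 8, align 8) → ends 8
b at 8 (size 32, align 8) → ends 40
within Event: score at 8
8 + 8 = 16

16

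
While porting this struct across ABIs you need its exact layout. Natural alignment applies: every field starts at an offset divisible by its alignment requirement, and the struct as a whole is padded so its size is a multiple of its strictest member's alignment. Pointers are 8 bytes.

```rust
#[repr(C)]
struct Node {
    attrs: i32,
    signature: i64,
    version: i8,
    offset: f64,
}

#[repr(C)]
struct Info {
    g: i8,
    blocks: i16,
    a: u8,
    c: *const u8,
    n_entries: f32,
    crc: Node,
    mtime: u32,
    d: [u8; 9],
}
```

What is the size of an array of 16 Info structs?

Node: 0..4  attrs  (4B, 4-aligned); 4..8  -- padding (4B); 8..16  signature  (8B, 8-aligned); 16..17  version  (1B, 1-aligned); 17..24  -- padding (7B); 24..32  offset  (8B, 8-aligned); sizeof = 32, alignof = 8
0..1  g  (1B, 1-aligned)
1..2  -- padding (1B)
2..4  blocks  (2B, 2-aligned)
4..5  a  (1B, 1-aligned)
5..8  -- padding (3B)
8..16  c  (8B, 8-aligned)
16..20  n_entries  (4B, 4-aligned)
20..24  -- padding (4B)
24..56  crc  (32B, 8-aligned)
56..60  mtime  (4B, 4-aligned)
60..69  d  (9B, 1-aligned)
69..72  -- tail padding (3B)
sizeof = 72, alignof = 8
array of 16: 16 × 72 = 1152

1152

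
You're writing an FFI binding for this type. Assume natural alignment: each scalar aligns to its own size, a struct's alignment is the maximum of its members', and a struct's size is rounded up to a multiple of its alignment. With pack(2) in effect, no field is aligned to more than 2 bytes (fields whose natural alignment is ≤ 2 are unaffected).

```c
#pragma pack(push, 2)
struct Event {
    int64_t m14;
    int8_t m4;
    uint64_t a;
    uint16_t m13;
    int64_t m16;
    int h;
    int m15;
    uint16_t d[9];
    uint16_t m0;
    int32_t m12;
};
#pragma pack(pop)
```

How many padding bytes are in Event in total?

1

0..8  m14  (8B, 2-aligned)
8..9  m4  (1B, 1-aligned)
9..10  -- padding (1B)
10..18  a  (8B, 2-aligned)
18..20  m13  (2B, 2-aligned)
20..28  m16  (8B, 2-aligned)
28..32  h  (4B, 2-aligned)
32..36  m15  (4B, 2-aligned)
36..54  d  (18B, 2-aligned)
54..56  m0  (2B, 2-aligned)
56..60  m12  (4B, 2-aligned)
sizeof = 60, alignof = 2
data bytes 59, size 60 → padding 1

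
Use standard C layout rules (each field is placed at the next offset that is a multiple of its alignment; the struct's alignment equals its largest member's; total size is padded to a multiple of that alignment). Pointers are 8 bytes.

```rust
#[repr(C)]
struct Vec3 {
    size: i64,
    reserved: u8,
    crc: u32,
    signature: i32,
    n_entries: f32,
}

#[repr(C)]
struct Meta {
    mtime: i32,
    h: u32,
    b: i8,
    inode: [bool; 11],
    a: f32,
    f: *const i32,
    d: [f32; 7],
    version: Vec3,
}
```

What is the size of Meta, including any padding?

88 bytes

Vec3: size at 0 (size 8, align 8) → ends 8; reserved at 8 (size 1, align 1) → ends 9; pad 3 to align 4 for crc; crc at 12 (size 4, align 4) → ends 16; signature at 16 (size 4, align 4) → ends 20; n_entries at 20 (size 4, align 4) → ends 24; total 24 bytes, alignment 8
mtime at 0 (size 4, align 4) → ends 4
h at 4 (size 4, align 4) → ends 8
b at 8 (size 1, align 1) → ends 9
inode at 9 (size 11, align 1) → ends 20
a at 20 (size 4, align 4) → ends 24
f at 24 (size 8, align 8) → ends 32
d at 32 (size 28, align 4) → ends 60
pad 4 to align 8 for version
version at 64 (size 24, align 8) → ends 88
total 88 bytes, alignment 8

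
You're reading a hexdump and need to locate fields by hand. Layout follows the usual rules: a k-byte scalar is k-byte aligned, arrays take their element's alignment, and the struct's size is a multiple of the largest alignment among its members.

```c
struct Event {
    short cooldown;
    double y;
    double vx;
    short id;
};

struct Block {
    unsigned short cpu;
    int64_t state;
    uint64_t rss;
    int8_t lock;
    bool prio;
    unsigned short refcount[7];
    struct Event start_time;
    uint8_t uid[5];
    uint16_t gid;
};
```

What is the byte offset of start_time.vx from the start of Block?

56

Event: 0..2  cooldown  (2B, 2-aligned); 2..8  -- padding (6B); 8..16  y  (8B, 8-aligned); 16..24  vx  (8B, 8-aligned); 24..26  id  (2B, 2-aligned); 26..32  -- tail padding (6B); sizeof = 32, alignof = 8
0..2  cpu  (2B, 2-aligned)
2..8  -- padding (6B)
8..16  state  (8B, 8-aligned)
16..24  rss  (8B, 8-aligned)
24..25  lock  (1B, 1-aligned)
25..26  prio  (1B, 1-aligned)
26..40  refcount  (14B, 2-aligned)
40..72  start_time  (32B, 8-aligned)
within Event: vx at 16
40 + 16 = 56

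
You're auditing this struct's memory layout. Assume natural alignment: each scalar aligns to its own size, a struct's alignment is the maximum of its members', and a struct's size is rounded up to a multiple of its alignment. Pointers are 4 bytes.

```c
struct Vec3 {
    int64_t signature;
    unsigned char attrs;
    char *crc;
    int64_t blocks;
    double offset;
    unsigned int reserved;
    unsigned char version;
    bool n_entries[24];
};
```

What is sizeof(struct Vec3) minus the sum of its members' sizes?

6

0..8  signature  (8B, 8-aligned)
8..9  attrs  (1B, 1-aligned)
9..12  -- padding (3B)
12..16  crc  (4B, 4-aligned)
16..24  blocks  (8B, 8-aligned)
24..32  offset  (8B, 8-aligned)
32..36  reserved  (4B, 4-aligned)
36..37  version  (1B, 1-aligned)
37..61  n_entries  (24B, 1-aligned)
61..64  -- tail padding (3B)
sizeof = 64, alignof = 8
data bytes 58, size 64 → padding 6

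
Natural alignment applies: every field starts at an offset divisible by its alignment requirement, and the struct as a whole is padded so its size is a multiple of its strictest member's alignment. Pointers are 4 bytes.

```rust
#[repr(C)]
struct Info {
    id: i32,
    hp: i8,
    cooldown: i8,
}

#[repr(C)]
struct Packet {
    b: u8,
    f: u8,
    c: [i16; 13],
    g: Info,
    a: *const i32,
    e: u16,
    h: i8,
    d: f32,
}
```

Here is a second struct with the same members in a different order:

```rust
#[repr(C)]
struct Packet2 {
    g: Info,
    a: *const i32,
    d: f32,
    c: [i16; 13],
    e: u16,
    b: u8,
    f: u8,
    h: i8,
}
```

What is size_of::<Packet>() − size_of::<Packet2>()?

Info: 0..4  id  (4B, 4-aligned); 4..5  hp  (1B, 1-aligned); 5..6  cooldown  (1B, 1-aligned); 6..8  -- tail padding (2B); sizeof = 8, alignof = 4
0..1  b  (1B, 1-aligned)
1..2  f  (1B, 1-aligned)
2..28  c  (26B, 2-aligned)
28..36  g  (8B, 4-aligned)
36..40  a  (4B, 4-aligned)
40..42  e  (2B, 2-aligned)
42..43  h  (1B, 1-aligned)
43..44  -- padding (1B)
44..48  d  (4B, 4-aligned)
sizeof = 48, alignof = 4
— Packet2 —
0..8  g  (8B, 4-aligned)
8..12  a  (4B, 4-aligned)
12..16  d  (4B, 4-aligned)
16..42  c  (26B, 2-aligned)
42..44  e  (2B, 2-aligned)
44..45  b  (1B, 1-aligned)
45..46  f  (1B, 1-aligned)
46..47  h  (1B, 1-aligned)
47..48  -- tail padding (1B)
sizeof = 48, alignof = 4
48 − 48 = 0

0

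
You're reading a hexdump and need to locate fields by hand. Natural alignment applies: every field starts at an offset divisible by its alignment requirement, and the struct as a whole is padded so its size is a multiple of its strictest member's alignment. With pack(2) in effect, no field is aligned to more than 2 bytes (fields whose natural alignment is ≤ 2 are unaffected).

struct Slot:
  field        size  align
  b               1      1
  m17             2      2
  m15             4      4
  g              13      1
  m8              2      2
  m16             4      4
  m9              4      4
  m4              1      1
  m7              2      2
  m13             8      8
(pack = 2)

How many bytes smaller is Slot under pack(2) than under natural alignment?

natural layout:
  b at 0 (size 1, align 1) → ends 1
  pad 1 to align 2 for m17
  m17 at 2 (size 2, align 2) → ends 4
  m15 at 4 (size 4, align 4) → ends 8
  g at 8 (size 13, align 1) → ends 21
  pad 1 to align 2 for m8
  m8 at 22 (size 2, align 2) → ends 24
  m16 at 24 (size 4, align 4) → ends 28
  m9 at 28 (size 4, align 4) → ends 32
  m4 at 32 (size 1, align 1) → ends 33
  pad 1 to align 2 for m7
  m7 at 34 (size 2, align 2) → ends 36
  pad 4 to align 8 for m13
  m13 at 40 (size 8, align 8) → ends 48
  total 48 bytes, alignment 8
packed(2) layout:
  b at 0 (size 1, align 1) → ends 1
  pad 1 to align 2 for m17
  m17 at 2 (size 2, align 2) → ends 4
  m15 at 4 (size 4, align 2) → ends 8
  g at 8 (size 13, align 1) → ends 21
  pad 1 to align 2 for m8
  m8 at 22 (size 2, align 2) → ends 24
  m16 at 24 (size 4, align 2) → ends 28
  m9 at 28 (size 4, align 2) → ends 32
  m4 at 32 (size 1, align 1) → ends 33
  pad 1 to align 2 for m7
  m7 at 34 (size 2, align 2) → ends 36
  m13 at 36 (size 8, align 2) → ends 44
  total 44 bytes, alignment 2
48 − 44 = 4

4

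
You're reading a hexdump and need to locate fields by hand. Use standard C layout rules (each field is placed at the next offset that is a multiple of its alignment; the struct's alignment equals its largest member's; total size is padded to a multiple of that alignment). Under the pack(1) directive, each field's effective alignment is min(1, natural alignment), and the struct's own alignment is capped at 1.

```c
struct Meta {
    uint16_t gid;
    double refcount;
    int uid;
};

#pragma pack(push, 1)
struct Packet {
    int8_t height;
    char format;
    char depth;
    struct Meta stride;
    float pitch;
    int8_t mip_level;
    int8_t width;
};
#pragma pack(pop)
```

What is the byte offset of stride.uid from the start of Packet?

19

Meta: 0..2  gid  (2B, 2-aligned); 2..8  -- padding (6B); 8..16  refcount  (8B, 8-aligned); 16..20  uid  (4B, 4-aligned); 20..24  -- tail padding (4B); sizeof = 24, alignof = 8
0..1  height  (1B, 1-aligned)
1..2  format  (1B, 1-aligned)
2..3  depth  (1B, 1-aligned)
3..27  stride  (24B, 1-aligned)
within Meta: uid at 16
3 + 16 = 19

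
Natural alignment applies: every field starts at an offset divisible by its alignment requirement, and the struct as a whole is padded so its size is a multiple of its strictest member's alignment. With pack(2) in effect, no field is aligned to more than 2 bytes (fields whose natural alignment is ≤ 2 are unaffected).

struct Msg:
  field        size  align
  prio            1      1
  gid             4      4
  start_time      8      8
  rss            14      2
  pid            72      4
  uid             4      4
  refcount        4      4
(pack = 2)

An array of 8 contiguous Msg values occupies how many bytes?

864

0..1  prio  (1B, 1-aligned)
1..2  -- padding (1B)
2..6  gid  (4B, 2-aligned)
6..14  start_time  (8B, 2-aligned)
14..28  rss  (14B, 2-aligned)
28..100  pid  (72B, 2-aligned)
100..104  uid  (4B, 2-aligned)
104..108  refcount  (4B, 2-aligned)
sizeof = 108, alignof = 2
array of 8: 8 × 108 = 864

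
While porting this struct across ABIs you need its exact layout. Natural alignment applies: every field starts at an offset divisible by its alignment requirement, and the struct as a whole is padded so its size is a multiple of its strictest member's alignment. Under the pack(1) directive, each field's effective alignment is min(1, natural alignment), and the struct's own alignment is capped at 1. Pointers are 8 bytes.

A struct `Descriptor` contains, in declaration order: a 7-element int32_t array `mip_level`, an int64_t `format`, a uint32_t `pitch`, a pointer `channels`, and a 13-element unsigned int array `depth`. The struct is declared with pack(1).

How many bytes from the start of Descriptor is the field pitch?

0..28  mip_level  (28B, 1-aligned)
28..36  format  (8B, 1-aligned)
36..40  pitch  (4B, 1-aligned)

36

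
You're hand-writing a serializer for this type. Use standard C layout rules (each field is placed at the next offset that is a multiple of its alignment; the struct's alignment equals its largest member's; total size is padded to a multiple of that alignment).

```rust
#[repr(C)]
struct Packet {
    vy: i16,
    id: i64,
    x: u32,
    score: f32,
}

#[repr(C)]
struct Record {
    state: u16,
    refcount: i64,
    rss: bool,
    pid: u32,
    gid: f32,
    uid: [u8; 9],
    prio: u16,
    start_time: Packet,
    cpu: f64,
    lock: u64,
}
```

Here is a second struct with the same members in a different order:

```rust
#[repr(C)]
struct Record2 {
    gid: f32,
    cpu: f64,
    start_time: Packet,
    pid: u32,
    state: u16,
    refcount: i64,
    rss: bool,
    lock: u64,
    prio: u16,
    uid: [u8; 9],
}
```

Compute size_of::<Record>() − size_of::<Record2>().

Packet: 0..2  vy  (2B, 2-aligned); 2..8  -- padding (6B); 8..16  id  (8B, 8-aligned); 16..20  x  (4B, 4-aligned); 20..24  score  (4B, 4-aligned); sizeof = 24, alignof = 8
0..2  state  (2B, 2-aligned)
2..8  -- padding (6B)
8..16  refcount  (8B, 8-aligned)
16..17  rss  (1B, 1-aligned)
17..20  -- padding (3B)
20..24  pid  (4B, 4-aligned)
24..28  gid  (4B, 4-aligned)
28..37  uid  (9B, 1-aligned)
37..38  -- padding (1B)
38..40  prio  (2B, 2-aligned)
40..64  start_time  (24B, 8-aligned)
64..72  cpu  (8B, 8-aligned)
72..80  lock  (8B, 8-aligned)
sizeof = 80, alignof = 8
— Record2 —
0..4  gid  (4B, 4-aligned)
4..8  -- padding (4B)
8..16  cpu  (8B, 8-aligned)
16..40  start_time  (24B, 8-aligned)
40..44  pid  (4B, 4-aligned)
44..46  state  (2B, 2-aligned)
46..48  -- padding (2B)
48..56  refcount  (8B, 8-aligned)
56..57  rss  (1B, 1-aligned)
57..64  -- padding (7B)
64..72  lock  (8B, 8-aligned)
72..74  prio  (2B, 2-aligned)
74..83  uid  (9B, 1-aligned)
83..88  -- tail padding (5B)
sizeof = 88, alignof = 8
80 − 88 = -8

-8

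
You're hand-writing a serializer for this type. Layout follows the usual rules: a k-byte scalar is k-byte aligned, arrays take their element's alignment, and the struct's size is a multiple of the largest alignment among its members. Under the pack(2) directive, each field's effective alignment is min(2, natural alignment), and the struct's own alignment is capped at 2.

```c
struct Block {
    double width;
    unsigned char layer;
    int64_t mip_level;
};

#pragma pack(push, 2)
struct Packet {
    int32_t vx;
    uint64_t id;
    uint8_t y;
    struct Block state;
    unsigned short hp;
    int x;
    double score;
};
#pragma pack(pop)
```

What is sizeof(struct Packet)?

Block: @0: width [8B, align 8] → 8; @8: layer [1B, align 1] → 9; +7 pad (align 8); @16: mip_level [8B, align 8] → 24; size 24, align 8
@0: vx [4B, align 2] → 4
@4: id [8B, align 2] → 12
@12: y [1B, align 1] → 13
+1 pad (align 2)
@14: state [24B, align 2] → 38
@38: hp [2B, align 2] → 40
@40: x [4B, align 2] → 44
@44: score [8B, align 2] → 52
size 52, align 2

52 bytes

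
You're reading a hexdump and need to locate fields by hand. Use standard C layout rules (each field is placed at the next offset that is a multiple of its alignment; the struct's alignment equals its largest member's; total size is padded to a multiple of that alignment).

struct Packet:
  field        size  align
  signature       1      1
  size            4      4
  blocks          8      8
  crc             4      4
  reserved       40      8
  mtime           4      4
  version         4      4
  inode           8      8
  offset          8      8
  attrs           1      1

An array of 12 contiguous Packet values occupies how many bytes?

0..1  signature  (1B, 1-aligned)
1..4  -- padding (3B)
4..8  size  (4B, 4-aligned)
8..16  blocks  (8B, 8-aligned)
16..20  crc  (4B, 4-aligned)
20..24  -- padding (4B)
24..64  reserved  (40B, 8-aligned)
64..68  mtime  (4B, 4-aligned)
68..72  version  (4B, 4-aligned)
72..80  inode  (8B, 8-aligned)
80..88  offset  (8B, 8-aligned)
88..89  attrs  (1B, 1-aligned)
89..96  -- tail padding (7B)
sizeof = 96, alignof = 8
array of 12: 12 × 96 = 1152

1152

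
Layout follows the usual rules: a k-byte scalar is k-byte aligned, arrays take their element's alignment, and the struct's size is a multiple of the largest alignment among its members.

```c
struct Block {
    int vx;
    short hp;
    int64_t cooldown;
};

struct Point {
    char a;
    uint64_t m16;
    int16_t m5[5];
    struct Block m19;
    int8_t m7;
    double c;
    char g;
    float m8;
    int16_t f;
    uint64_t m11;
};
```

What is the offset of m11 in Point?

80

Block: vx at 0 (size 4, align 4) → ends 4; hp at 4 (size 2, align 2) → ends 6; pad 2 to align 8 for cooldown; cooldown at 8 (size 8, align 8) → ends 16; total 16 bytes, alignment 8
a at 0 (size 1, align 1) → ends 1
pad 7 to align 8 for m16
m16 at 8 (size 8, align 8) → ends 16
m5 at 16 (size 10, align 2) → ends 26
pad 6 to align 8 for m19
m19 at 32 (size 16, align 8) → ends 48
m7 at 48 (size 1, align 1) → ends 49
pad 7 to align 8 for c
c at 56 (size 8, align 8) → ends 64
g at 64 (size 1, align 1) → ends 65
pad 3 to align 4 for m8
m8 at 68 (size 4, align 4) → ends 72
f at 72 (size 2, align 2) → ends 74
pad 6 to align 8 for m11
m11 at 80 (size 8, align 8) → ends 88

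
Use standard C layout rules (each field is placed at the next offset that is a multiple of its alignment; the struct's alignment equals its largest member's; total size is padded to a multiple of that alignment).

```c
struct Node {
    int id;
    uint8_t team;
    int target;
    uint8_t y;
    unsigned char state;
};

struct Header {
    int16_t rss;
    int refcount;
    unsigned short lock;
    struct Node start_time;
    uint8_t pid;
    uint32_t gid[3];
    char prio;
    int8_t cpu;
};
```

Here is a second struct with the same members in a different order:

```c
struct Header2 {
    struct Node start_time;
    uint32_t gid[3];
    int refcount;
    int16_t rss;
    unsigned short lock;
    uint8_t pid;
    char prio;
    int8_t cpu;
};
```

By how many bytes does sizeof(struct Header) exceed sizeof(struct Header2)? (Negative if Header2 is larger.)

Node: id at 0 (size 4, align 4) → ends 4; team at 4 (size 1, align 1) → ends 5; pad 3 to align 4 for target; target at 8 (size 4, align 4) → ends 12; y at 12 (size 1, align 1) → ends 13; state at 13 (size 1, align 1) → ends 14; tail pad 2 to reach multiple of 4; total 16 bytes, alignment 4
rss at 0 (size 2, align 2) → ends 2
pad 2 to align 4 for refcount
refcount at 4 (size 4, align 4) → ends 8
lock at 8 (size 2, align 2) → ends 10
pad 2 to align 4 for start_time
start_time at 12 (size 16, align 4) → ends 28
pid at 28 (size 1, align 1) → ends 29
pad 3 to align 4 for gid
gid at 32 (size 12, align 4) → ends 44
prio at 44 (size 1, align 1) → ends 45
cpu at 45 (size 1, align 1) → ends 46
tail pad 2 to reach multiple of 4
total 48 bytes, alignment 4
— Header2 —
start_time at 0 (size 16, align 4) → ends 16
gid at 16 (size 12, align 4) → ends 28
refcount at 28 (size 4, align 4) → ends 32
rss at 32 (size 2, align 2) → ends 34
lock at 34 (size 2, align 2) → ends 36
pid at 36 (size 1, align 1) → ends 37
prio at 37 (size 1, align 1) → ends 38
cpu at 38 (size 1, align 1) → ends 39
tail pad 1 to reach multiple of 4
total 40 bytes, alignment 4
48 − 40 = 8

8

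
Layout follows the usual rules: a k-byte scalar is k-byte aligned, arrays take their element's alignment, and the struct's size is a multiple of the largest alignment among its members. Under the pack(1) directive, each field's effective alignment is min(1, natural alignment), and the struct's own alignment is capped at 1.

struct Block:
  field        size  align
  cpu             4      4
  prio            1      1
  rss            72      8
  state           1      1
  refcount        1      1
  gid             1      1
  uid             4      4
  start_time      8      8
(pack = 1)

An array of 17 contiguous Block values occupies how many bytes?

cpu at 0 (size 4, align 1) → ends 4
prio at 4 (size 1, align 1) → ends 5
rss at 5 (size 72, align 1) → ends 77
state at 77 (size 1, align 1) → ends 78
refcount at 78 (size 1, align 1) → ends 79
gid at 79 (size 1, align 1) → ends 80
uid at 80 (size 4, align 1) → ends 84
start_time at 84 (size 8, align 1) → ends 92
total 92 bytes, alignment 1
array of 17: 17 × 92 = 1564

1564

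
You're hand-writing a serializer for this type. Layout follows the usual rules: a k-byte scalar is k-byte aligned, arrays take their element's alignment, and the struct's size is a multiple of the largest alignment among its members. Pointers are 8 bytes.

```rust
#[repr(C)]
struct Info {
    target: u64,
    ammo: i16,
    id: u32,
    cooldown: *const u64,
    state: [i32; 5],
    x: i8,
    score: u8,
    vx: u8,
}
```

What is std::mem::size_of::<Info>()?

0..8  target  (8B, 8-aligned)
8..10  ammo  (2B, 2-aligned)
10..12  -- padding (2B)
12..16  id  (4B, 4-aligned)
16..24  cooldown  (8B, 8-aligned)
24..44  state  (20B, 4-aligned)
44..45  x  (1B, 1-aligned)
45..46  score  (1B, 1-aligned)
46..47  vx  (1B, 1-aligned)
47..48  -- tail padding (1B)
sizeof = 48, alignof = 8

48 bytes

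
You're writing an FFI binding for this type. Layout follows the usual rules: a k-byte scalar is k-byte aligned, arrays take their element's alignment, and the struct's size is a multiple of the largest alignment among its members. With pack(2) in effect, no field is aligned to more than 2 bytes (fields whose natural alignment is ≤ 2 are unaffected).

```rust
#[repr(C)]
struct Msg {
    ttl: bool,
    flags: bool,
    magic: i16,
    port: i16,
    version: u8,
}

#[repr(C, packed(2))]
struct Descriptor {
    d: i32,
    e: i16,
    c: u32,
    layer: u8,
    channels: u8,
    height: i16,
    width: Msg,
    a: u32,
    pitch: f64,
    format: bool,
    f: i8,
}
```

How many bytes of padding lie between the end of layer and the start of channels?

0

Msg: 0..1  ttl  (1B, 1-aligned); 1..2  flags  (1B, 1-aligned); 2..4  magic  (2B, 2-aligned); 4..6  port  (2B, 2-aligned); 6..7  version  (1B, 1-aligned); 7..8  -- tail padding (1B); sizeof = 8, alignof = 2
0..4  d  (4B, 2-aligned)
4..6  e  (2B, 2-aligned)
6..10  c  (4B, 2-aligned)
10..11  layer  (1B, 1-aligned)
11..12  channels  (1B, 1-aligned)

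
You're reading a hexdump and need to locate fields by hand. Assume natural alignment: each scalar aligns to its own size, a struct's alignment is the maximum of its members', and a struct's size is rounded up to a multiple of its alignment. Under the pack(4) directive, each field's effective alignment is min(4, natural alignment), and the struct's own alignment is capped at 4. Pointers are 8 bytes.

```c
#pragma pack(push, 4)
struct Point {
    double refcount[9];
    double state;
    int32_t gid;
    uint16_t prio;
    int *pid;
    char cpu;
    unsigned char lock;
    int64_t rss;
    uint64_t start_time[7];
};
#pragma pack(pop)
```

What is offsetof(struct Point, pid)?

88

refcount at 0 (size 72, align 4) → ends 72
state at 72 (size 8, align 4) → ends 80
gid at 80 (size 4, align 4) → ends 84
prio at 84 (size 2, align 2) → ends 86
pad 2 to align 4 for pid
pid at 88 (size 8, align 4) → ends 96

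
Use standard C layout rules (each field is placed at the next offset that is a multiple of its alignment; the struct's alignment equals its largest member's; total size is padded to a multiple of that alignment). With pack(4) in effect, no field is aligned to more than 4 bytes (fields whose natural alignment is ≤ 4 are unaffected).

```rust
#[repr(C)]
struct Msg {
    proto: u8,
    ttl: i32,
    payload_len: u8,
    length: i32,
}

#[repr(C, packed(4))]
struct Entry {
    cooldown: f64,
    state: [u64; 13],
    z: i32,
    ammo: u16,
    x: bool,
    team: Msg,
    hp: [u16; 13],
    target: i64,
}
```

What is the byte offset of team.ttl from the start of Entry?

Msg: 0..1  proto  (1B, 1-aligned); 1..4  -- padding (3B); 4..8  ttl  (4B, 4-aligned); 8..9  payload_len  (1B, 1-aligned); 9..12  -- padding (3B); 12..16  length  (4B, 4-aligned); sizeof = 16, alignof = 4
0..8  cooldown  (8B, 4-aligned)
8..112  state  (104B, 4-aligned)
112..116  z  (4B, 4-aligned)
116..118  ammo  (2B, 2-aligned)
118..119  x  (1B, 1-aligned)
119..120  -- padding (1B)
120..136  team  (16B, 4-aligned)
within Msg: ttl at 4
120 + 4 = 124

124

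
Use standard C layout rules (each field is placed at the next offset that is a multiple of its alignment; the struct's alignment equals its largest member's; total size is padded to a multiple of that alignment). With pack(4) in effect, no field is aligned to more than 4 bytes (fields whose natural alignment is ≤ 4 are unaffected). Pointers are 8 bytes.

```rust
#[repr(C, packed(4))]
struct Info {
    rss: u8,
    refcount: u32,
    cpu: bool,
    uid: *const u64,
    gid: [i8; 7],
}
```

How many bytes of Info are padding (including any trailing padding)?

rss at 0 (size 1, align 1) → ends 1
pad 3 to align 4 for refcount
refcount at 4 (size 4, align 4) → ends 8
cpu at 8 (size 1, align 1) → ends 9
pad 3 to align 4 for uid
uid at 12 (size 8, align 4) → ends 20
gid at 20 (size 7, align 1) → ends 27
tail pad 1 to reach multiple of 4
total 28 bytes, alignment 4
data bytes 21, size 28 → padding 7

7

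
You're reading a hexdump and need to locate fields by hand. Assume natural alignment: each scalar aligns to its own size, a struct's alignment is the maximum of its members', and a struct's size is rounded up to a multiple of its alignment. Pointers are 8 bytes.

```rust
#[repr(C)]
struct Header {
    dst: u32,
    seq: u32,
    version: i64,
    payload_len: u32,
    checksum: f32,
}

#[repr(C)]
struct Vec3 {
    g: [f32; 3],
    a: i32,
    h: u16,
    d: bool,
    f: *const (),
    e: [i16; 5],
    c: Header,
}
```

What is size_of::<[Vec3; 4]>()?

288

Header: 0..4  dst  (4B, 4-aligned); 4..8  seq  (4B, 4-aligned); 8..16  version  (8B, 8-aligned); 16..20  payload_len  (4B, 4-aligned); 20..24  checksum  (4B, 4-aligned); sizeof = 24, alignof = 8
0..12  g  (12B, 4-aligned)
12..16  a  (4B, 4-aligned)
16..18  h  (2B, 2-aligned)
18..19  d  (1B, 1-aligned)
19..24  -- padding (5B)
24..32  f  (8B, 8-aligned)
32..42  e  (10B, 2-aligned)
42..48  -- padding (6B)
48..72  c  (24B, 8-aligned)
sizeof = 72, alignof = 8
array of 4: 4 × 72 = 288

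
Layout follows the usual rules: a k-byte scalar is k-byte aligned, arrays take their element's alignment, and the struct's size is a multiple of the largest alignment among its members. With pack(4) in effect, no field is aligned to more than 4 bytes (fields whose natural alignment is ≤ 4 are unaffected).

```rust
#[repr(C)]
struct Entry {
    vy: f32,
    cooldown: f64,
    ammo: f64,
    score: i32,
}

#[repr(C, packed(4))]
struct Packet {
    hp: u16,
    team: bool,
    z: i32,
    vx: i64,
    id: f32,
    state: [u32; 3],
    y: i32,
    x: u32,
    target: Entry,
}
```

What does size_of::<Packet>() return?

Entry: vy at 0 (size 4, align 4) → ends 4; pad 4 to align 8 for cooldown; cooldown at 8 (size 8, align 8) → ends 16; ammo at 16 (size 8, align 8) → ends 24; score at 24 (size 4, align 4) → ends 28; tail pad 4 to reach multiple of 8; total 32 bytes, alignment 8
hp at 0 (size 2, align 2) → ends 2
team at 2 (size 1, align 1) → ends 3
pad 1 to align 4 for z
z at 4 (size 4, align 4) → ends 8
vx at 8 (size 8, align 4) → ends 16
id at 16 (size 4, align 4) → ends 20
state at 20 (size 12, align 4) → ends 32
y at 32 (size 4, align 4) → ends 36
x at 36 (size 4, align 4) → ends 40
target at 40 (size 32, align 4) → ends 72
total 72 bytes, alignment 4

72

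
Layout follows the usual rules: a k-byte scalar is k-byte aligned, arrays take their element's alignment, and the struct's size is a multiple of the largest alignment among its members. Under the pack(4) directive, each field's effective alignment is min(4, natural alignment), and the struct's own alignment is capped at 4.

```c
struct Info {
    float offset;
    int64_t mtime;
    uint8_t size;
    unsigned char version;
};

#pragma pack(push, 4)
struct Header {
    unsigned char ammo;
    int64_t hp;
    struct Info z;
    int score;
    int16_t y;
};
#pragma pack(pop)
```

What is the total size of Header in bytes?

44 bytes

Info: 0..4  offset  (4B, 4-aligned); 4..8  -- padding (4B); 8..16  mtime  (8B, 8-aligned); 16..17  size  (1B, 1-aligned); 17..18  version  (1B, 1-aligned); 18..24  -- tail padding (6B); sizeof = 24, alignof = 8
0..1  ammo  (1B, 1-aligned)
1..4  -- padding (3B)
4..12  hp  (8B, 4-aligned)
12..36  z  (24B, 4-aligned)
36..40  score  (4B, 4-aligned)
40..42  y  (2B, 2-aligned)
42..44  -- tail padding (2B)
sizeof = 44, alignof = 4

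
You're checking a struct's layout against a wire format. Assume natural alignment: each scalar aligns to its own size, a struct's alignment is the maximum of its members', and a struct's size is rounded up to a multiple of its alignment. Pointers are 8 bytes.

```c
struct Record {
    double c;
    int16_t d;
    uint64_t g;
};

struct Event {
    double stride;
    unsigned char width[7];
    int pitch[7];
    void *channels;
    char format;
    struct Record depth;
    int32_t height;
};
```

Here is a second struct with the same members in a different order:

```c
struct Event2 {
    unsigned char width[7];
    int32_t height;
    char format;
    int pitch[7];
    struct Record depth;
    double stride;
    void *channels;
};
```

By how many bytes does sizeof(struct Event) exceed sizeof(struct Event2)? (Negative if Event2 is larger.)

8

Record: @0: c [8B, align 8] → 8; @8: d [2B, align 2] → 10; +6 pad (align 8); @16: g [8B, align 8] → 24; size 24, align 8
@0: stride [8B, align 8] → 8
@8: width [7B, align 1] → 15
+1 pad (align 4)
@16: pitch [28B, align 4] → 44
+4 pad (align 8)
@48: channels [8B, align 8] → 56
@56: format [1B, align 1] → 57
+7 pad (align 8)
@64: depth [24B, align 8] → 88
@88: height [4B, align 4] → 92
+4 tail pad (align 8)
size 96, align 8
— Event2 —
@0: width [7B, align 1] → 7
+1 pad (align 4)
@8: height [4B, align 4] → 12
@12: format [1B, align 1] → 13
+3 pad (align 4)
@16: pitch [28B, align 4] → 44
+4 pad (align 8)
@48: depth [24B, align 8] → 72
@72: stride [8B, align 8] → 80
@80: channels [8B, align 8] → 88
size 88, align 8
96 − 88 = 8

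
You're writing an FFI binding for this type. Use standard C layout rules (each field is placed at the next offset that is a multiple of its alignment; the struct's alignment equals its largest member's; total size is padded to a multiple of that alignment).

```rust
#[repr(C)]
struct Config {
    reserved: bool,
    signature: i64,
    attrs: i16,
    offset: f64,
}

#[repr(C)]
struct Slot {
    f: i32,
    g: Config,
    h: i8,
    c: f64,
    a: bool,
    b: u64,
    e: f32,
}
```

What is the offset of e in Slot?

Config: 0..1  reserved  (1B, 1-aligned); 1..8  -- padding (7B); 8..16  signature  (8B, 8-aligned); 16..18  attrs  (2B, 2-aligned); 18..24  -- padding (6B); 24..32  offset  (8B, 8-aligned); sizeof = 32, alignof = 8
0..4  f  (4B, 4-aligned)
4..8  -- padding (4B)
8..40  g  (32B, 8-aligned)
40..41  h  (1B, 1-aligned)
41..48  -- padding (7B)
48..56  c  (8B, 8-aligned)
56..57  a  (1B, 1-aligned)
57..64  -- padding (7B)
64..72  b  (8B, 8-aligned)
72..76  e  (4B, 4-aligned)

72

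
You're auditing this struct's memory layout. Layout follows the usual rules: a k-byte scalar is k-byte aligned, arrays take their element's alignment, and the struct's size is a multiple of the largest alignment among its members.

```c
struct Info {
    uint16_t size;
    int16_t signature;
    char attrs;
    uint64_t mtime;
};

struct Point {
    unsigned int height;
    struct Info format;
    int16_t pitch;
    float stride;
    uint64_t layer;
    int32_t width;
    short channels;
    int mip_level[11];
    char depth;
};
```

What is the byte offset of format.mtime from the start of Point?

16

Info: @0: size [2B, align 2] → 2; @2: signature [2B, align 2] → 4; @4: attrs [1B, align 1] → 5; +3 pad (align 8); @8: mtime [8B, align 8] → 16; size 16, align 8
@0: height [4B, align 4] → 4
+4 pad (align 8)
@8: format [16B, align 8] → 24
within Info: mtime at 8
8 + 8 = 16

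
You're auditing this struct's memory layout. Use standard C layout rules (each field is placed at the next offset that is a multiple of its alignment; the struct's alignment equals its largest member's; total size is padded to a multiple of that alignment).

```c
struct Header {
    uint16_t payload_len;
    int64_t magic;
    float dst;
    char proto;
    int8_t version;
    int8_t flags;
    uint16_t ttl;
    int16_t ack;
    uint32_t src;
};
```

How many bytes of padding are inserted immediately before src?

payload_len at 0 (size 2, align 2) → ends 2
pad 6 to align 8 for magic
magic at 8 (size 8, align 8) → ends 16
dst at 16 (size 4, align 4) → ends 20
proto at 20 (size 1, align 1) → ends 21
version at 21 (size 1, align 1) → ends 22
flags at 22 (size 1, align 1) → ends 23
pad 1 to align 2 for ttl
ttl at 24 (size 2, align 2) → ends 26
ack at 26 (size 2, align 2) → ends 28
src at 28 (size 4, align 4) → ends 32

0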